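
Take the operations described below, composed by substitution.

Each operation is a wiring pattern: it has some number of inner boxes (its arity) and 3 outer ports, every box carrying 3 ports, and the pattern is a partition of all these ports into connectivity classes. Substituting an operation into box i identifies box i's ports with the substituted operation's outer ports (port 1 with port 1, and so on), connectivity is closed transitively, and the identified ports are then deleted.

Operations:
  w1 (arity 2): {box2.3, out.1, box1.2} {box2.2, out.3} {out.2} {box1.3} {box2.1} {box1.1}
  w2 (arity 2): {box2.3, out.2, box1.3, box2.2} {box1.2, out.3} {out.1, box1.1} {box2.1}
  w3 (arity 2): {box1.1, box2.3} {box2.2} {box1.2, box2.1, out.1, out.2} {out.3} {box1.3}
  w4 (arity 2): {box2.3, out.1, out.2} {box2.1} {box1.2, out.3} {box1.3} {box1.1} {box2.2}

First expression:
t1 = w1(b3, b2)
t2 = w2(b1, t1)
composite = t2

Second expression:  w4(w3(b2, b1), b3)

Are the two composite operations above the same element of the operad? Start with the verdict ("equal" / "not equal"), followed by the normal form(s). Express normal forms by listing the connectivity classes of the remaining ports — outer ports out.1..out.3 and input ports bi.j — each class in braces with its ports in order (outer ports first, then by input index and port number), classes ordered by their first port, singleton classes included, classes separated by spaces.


not equal; first: {out.1, b1.1} {out.2, b1.3, b2.2} {out.3, b1.2} {b2.1} {b2.3, b3.2} {b3.1} {b3.3}; second: {out.1, out.2, b3.3} {out.3, b1.1, b2.2} {b1.2} {b1.3, b2.1} {b2.3} {b3.1} {b3.2}

The first expression reduces to {out.1, b1.1} {out.2, b1.3, b2.2} {out.3, b1.2} {b2.1} {b2.3, b3.2} {b3.1} {b3.3}
The second expression reduces to {out.1, out.2, b3.3} {out.3, b1.1, b2.2} {b1.2} {b1.3, b2.1} {b2.3} {b3.1} {b3.2}
Different reductions; not equal.


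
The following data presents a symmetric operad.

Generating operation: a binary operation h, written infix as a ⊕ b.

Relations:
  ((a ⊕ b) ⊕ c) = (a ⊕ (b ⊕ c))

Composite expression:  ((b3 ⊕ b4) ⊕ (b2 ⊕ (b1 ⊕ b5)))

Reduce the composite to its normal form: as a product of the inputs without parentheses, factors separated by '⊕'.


b3 ⊕ b4 ⊕ b2 ⊕ b1 ⊕ b5

Key point: h is associative — brackets drop, the b-order remains.
(b3 ⊕ b4) collapses to b3 ⊕ b4
(b1 ⊕ b5) collapses to b1 ⊕ b5
(b2 ⊕ (b1 ⊕ b5)) collapses to b2 ⊕ b1 ⊕ b5
((b3 ⊕ b4) ⊕ (b2 ⊕ (b1 ⊕ b5))) collapses to b3 ⊕ b4 ⊕ b2 ⊕ b1 ⊕ b5


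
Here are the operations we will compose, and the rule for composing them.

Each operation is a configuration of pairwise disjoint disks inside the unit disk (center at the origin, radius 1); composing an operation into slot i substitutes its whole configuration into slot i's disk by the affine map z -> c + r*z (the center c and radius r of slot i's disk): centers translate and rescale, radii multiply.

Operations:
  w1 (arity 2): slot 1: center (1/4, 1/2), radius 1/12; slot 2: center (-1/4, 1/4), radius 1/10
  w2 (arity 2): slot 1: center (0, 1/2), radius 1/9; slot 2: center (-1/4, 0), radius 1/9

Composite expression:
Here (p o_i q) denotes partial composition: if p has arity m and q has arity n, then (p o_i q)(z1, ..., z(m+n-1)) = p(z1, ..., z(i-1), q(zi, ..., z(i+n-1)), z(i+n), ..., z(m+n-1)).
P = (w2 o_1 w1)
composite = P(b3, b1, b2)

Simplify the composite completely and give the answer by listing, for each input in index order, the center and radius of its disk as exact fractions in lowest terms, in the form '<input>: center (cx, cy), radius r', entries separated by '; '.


b1: center (-1/36, 19/36), radius 1/90; b2: center (-1/4, 0), radius 1/9; b3: center (1/36, 5/9), radius 1/108

Only the slot chain above each b matters under w2; compose those maps.
input b3: applying the 2 nested substitutions gives center (1/36, 5/9), radius 1/108
input b1: applying the 2 nested substitutions gives center (-1/36, 19/36), radius 1/90
input b2: applying the 1 nested substitution gives center (-1/4, 0), radius 1/9


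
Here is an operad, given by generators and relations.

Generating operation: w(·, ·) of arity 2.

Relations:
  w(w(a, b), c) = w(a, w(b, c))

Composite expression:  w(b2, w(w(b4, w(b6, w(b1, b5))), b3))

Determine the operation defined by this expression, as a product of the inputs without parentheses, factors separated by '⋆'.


b2 ⋆ b4 ⋆ b6 ⋆ b1 ⋆ b5 ⋆ b3

Every regrouping of w is equal, so read the b-inputs in written order.
w(b1, b5) unparenthesizes to b1 ⋆ b5
w(b6, w(b1, b5)) unparenthesizes to b6 ⋆ b1 ⋆ b5
w(b4, w(b6, w(b1, b5))) unparenthesizes to b4 ⋆ b6 ⋆ b1 ⋆ b5
w(w(b4, w(b6, w(b1, b5))), b3) unparenthesizes to b4 ⋆ b6 ⋆ b1 ⋆ b5 ⋆ b3
w(b2, w(w(b4, w(b6, w(b1, b5))), b3)) unparenthesizes to b2 ⋆ b4 ⋆ b6 ⋆ b1 ⋆ b5 ⋆ b3


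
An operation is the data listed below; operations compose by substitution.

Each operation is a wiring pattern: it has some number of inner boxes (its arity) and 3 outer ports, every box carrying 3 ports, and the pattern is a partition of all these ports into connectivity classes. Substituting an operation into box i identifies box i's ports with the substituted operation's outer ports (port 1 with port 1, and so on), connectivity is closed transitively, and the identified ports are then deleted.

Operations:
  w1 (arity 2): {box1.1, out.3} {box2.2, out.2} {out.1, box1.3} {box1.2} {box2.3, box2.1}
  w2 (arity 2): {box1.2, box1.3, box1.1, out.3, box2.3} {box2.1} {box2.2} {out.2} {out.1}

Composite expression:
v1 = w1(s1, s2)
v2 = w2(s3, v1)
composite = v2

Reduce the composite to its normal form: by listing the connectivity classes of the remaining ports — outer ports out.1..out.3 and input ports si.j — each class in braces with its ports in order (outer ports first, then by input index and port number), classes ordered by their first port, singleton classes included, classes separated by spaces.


{out.1} {out.2} {out.3, s1.1, s3.1, s3.2, s3.3} {s1.2} {s1.3} {s2.1, s2.3} {s2.2}

After gluing at w2, chains via deleted ports link the s-ports.
stage w1: inputs (s1, s2), connectivity {out.1, s1.3} {out.2, s2.2} {out.3, s1.1} {s1.2} {s2.1, s2.3}, out.j its boundary
stage w2: inputs (s3, s1, s2), connectivity {out.1} {out.2} {out.3, s1.1, s3.1, s3.2, s3.3} {s1.2} {s1.3} {s2.1, s2.3} {s2.2}, out.j its boundary


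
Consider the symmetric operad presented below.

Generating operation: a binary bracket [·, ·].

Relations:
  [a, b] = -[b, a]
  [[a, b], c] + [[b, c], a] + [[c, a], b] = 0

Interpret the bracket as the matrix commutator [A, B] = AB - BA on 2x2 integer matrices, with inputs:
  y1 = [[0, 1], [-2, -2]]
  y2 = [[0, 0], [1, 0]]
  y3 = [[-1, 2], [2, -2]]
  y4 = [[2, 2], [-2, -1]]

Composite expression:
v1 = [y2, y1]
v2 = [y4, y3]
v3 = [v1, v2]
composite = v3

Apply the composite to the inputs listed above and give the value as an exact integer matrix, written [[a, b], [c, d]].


[[-8, -8], [16, 8]]


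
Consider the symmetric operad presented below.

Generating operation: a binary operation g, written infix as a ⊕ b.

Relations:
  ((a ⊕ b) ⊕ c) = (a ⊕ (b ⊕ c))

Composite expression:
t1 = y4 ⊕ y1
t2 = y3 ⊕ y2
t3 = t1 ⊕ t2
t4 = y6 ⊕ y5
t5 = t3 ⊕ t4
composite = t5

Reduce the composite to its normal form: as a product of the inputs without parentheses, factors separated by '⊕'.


y4 ⊕ y1 ⊕ y3 ⊕ y2 ⊕ y6 ⊕ y5

Associativity of g dissolves the nesting; only the y-input order survives.
(y4 ⊕ y1) unparenthesizes to y4 ⊕ y1
(y3 ⊕ y2) unparenthesizes to y3 ⊕ y2
((y4 ⊕ y1) ⊕ (y3 ⊕ y2)) unparenthesizes to y4 ⊕ y1 ⊕ y3 ⊕ y2
(y6 ⊕ y5) unparenthesizes to y6 ⊕ y5
(((y4 ⊕ y1) ⊕ (y3 ⊕ y2)) ⊕ (y6 ⊕ y5)) unparenthesizes to y4 ⊕ y1 ⊕ y3 ⊕ y2 ⊕ y6 ⊕ y5


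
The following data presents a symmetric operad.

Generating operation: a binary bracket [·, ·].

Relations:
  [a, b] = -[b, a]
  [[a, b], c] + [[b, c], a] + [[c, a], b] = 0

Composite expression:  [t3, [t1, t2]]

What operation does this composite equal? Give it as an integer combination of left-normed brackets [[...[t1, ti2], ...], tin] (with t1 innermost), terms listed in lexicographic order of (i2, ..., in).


-[[t1, t2], t3]

A multilinear Lie element is pinned by t1-initial words (t1 innermost).
Composite bracket: [t3, [t1, t2]]
Each bracket splits as ab - ba, giving 4 signed words (2^2 = 4).
Keep just the words that open with t1:
  from t1t2t3, sign -1: term -[[t1, t2], t3]


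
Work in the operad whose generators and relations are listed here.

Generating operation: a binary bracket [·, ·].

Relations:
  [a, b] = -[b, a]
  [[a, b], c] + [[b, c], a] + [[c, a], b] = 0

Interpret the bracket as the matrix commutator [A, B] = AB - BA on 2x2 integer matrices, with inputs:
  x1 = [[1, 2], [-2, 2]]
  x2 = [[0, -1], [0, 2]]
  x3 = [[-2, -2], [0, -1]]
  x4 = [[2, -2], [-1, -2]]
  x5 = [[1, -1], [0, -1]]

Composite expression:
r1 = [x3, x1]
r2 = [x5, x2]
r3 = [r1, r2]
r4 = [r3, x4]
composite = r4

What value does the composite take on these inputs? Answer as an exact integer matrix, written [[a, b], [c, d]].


[[32, 160], [-16, -32]]

[x3, x1] = [[4, -4], [-2, -4]]
[x5, x2] = [[0, -4], [0, 0]]
[[x3, x1], [x5, x2]] = [[-8, -32], [0, 8]]
[[[x3, x1], [x5, x2]], x4] = [[32, 160], [-16, -32]]


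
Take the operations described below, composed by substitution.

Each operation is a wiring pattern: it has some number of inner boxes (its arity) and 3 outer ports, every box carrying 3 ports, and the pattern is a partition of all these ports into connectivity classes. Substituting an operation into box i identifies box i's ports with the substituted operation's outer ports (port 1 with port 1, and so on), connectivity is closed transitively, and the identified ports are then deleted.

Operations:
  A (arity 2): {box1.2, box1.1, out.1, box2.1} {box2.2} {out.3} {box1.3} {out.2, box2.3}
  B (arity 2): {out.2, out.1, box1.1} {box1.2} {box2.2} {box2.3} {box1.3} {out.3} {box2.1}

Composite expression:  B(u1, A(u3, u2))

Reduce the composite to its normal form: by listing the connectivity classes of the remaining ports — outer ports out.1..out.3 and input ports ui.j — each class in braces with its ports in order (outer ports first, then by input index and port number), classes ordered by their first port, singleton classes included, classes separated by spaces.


{out.1, out.2, u1.1} {out.3} {u1.2} {u1.3} {u2.1, u3.1, u3.2} {u2.2} {u2.3} {u3.3}

Connectivity passes through glued B-boundaries; trace each wire chain.
A over (u3, u2) gives {out.1, u2.1, u3.1, u3.2} {out.2, u2.3} {out.3} {u2.2} {u3.3}, out.j being that stage's outer ports
B over (u1, u3, u2) gives {out.1, out.2, u1.1} {out.3} {u1.2} {u1.3} {u2.1, u3.1, u3.2} {u2.2} {u2.3} {u3.3}, out.j being that stage's outer ports


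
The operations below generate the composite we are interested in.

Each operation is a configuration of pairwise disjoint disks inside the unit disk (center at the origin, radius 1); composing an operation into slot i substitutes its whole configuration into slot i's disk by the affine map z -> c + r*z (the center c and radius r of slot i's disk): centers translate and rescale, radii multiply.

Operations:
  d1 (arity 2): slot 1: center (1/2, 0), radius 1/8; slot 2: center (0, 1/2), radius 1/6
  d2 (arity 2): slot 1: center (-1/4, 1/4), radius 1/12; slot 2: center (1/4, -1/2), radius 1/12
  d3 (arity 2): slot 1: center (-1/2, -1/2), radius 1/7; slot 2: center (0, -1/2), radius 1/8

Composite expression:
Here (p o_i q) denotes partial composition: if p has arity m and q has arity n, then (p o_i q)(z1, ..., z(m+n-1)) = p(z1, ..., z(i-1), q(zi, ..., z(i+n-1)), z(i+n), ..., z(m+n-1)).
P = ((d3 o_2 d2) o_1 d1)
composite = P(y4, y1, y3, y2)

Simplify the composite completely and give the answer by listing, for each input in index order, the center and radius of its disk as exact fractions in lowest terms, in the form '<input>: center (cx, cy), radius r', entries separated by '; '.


y1: center (-1/2, -3/7), radius 1/42; y2: center (1/32, -9/16), radius 1/96; y3: center (-1/32, -15/32), radius 1/96; y4: center (-3/7, -1/2), radius 1/56


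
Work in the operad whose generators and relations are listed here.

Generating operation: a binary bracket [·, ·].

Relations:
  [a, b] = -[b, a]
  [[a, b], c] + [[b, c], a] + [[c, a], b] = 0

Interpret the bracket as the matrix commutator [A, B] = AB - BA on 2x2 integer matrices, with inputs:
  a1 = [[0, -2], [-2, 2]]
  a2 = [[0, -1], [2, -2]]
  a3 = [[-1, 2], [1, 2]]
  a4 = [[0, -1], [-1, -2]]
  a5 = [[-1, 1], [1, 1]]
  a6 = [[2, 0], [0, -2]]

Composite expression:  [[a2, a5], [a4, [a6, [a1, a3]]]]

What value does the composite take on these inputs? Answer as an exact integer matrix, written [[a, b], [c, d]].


[a2, a5] = [[-3, 0], [-6, 3]]
[a1, a3] = [[2, -10], [8, -2]]
[a6, [a1, a3]] = [[0, -40], [-32, 0]]
[a4, [a6, [a1, a3]]] = [[-8, -80], [64, 8]]
[[a2, a5], [a4, [a6, [a1, a3]]]] = [[-480, 480], [480, 480]]

[[-480, 480], [480, 480]]


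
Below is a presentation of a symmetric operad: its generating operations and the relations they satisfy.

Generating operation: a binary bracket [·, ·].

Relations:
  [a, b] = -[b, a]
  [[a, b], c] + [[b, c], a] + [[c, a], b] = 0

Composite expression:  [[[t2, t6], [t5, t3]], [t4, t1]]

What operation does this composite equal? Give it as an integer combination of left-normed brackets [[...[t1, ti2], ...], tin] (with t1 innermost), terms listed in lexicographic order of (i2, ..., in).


Expand each bracket as ab - ba; the t1-initial words give the coefficients.
Composite bracket: [[[t2, t6], [t5, t3]], [t4, t1]]
The bracket unfolds into 32 signed words via [a, b] = ab - ba (2^5 = 32).
Words beginning with t1 determine it all:
  t1t4t2t6t3t5 appears with sign -1, giving the term -[[[[[t1, t4], t2], t6], t3], t5]
  t1t4t2t6t5t3 appears with sign +1, giving the term +[[[[[t1, t4], t2], t6], t5], t3]
  t1t4t3t5t2t6 appears with sign +1, giving the term +[[[[[t1, t4], t3], t5], t2], t6]
  t1t4t3t5t6t2 appears with sign -1, giving the term -[[[[[t1, t4], t3], t5], t6], t2]
  t1t4t5t3t2t6 appears with sign -1, giving the term -[[[[[t1, t4], t5], t3], t2], t6]
  t1t4t5t3t6t2 appears with sign +1, giving the term +[[[[[t1, t4], t5], t3], t6], t2]
  t1t4t6t2t3t5 appears with sign +1, giving the term +[[[[[t1, t4], t6], t2], t3], t5]
  t1t4t6t2t5t3 appears with sign -1, giving the term -[[[[[t1, t4], t6], t2], t5], t3]

-[[[[[t1, t4], t2], t6], t3], t5] + [[[[[t1, t4], t2], t6], t5], t3] + [[[[[t1, t4], t3], t5], t2], t6] - [[[[[t1, t4], t3], t5], t6], t2] - [[[[[t1, t4], t5], t3], t2], t6] + [[[[[t1, t4], t5], t3], t6], t2] + [[[[[t1, t4], t6], t2], t3], t5] - [[[[[t1, t4], t6], t2], t5], t3]


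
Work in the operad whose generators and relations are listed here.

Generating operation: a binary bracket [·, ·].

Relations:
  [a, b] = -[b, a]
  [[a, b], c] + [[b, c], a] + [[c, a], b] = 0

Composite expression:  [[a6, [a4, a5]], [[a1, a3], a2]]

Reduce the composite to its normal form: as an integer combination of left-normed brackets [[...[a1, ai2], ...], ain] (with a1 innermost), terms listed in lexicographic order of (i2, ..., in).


Expand each bracket as ab - ba; the a1-initial words give the coefficients.
Composite bracket: [[a6, [a4, a5]], [[a1, a3], a2]]
Under [a, b] = ab - ba we get 32 signed associative words (2^5 = 32).
The a1-initial words carry the normal form:
  a1a3a2a4a5a6 (sign +1) contributes +[[[[[a1, a3], a2], a4], a5], a6]
  a1a3a2a5a4a6 (sign -1) contributes -[[[[[a1, a3], a2], a5], a4], a6]
  a1a3a2a6a4a5 (sign -1) contributes -[[[[[a1, a3], a2], a6], a4], a5]
  a1a3a2a6a5a4 (sign +1) contributes +[[[[[a1, a3], a2], a6], a5], a4]

[[[[[a1, a3], a2], a4], a5], a6] - [[[[[a1, a3], a2], a5], a4], a6] - [[[[[a1, a3], a2], a6], a4], a5] + [[[[[a1, a3], a2], a6], a5], a4]


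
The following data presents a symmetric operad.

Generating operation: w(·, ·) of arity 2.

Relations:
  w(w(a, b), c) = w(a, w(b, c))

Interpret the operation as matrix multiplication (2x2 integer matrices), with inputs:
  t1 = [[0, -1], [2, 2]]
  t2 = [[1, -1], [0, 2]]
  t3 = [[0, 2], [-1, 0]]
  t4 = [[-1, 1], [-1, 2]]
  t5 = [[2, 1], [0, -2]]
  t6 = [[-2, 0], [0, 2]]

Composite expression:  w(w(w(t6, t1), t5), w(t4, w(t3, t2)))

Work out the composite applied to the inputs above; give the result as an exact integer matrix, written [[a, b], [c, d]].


[[8, 8], [0, -16]]


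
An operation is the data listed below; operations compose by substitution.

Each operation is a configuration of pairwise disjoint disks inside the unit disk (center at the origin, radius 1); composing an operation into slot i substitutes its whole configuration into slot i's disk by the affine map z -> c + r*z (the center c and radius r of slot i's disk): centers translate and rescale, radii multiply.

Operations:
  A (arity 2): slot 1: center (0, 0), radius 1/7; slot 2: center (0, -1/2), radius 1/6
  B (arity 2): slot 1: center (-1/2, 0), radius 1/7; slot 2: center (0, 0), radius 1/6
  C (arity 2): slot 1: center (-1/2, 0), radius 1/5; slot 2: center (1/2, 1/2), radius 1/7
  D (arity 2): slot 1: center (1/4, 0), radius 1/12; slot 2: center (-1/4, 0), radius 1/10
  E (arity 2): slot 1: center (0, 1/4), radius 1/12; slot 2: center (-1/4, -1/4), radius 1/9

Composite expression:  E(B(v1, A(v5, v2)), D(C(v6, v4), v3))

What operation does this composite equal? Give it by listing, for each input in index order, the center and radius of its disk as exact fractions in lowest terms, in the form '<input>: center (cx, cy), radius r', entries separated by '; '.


Nesting under E composes maps z -> c + r*z down each v-path.
tracing v1 down its 2-map path: center (-1/24, 1/4), radius 1/84
tracing v5 down its 3-map path: center (0, 1/4), radius 1/504
tracing v2 down its 3-map path: center (0, 35/144), radius 1/432
tracing v6 down its 3-map path: center (-49/216, -1/4), radius 1/540
tracing v4 down its 3-map path: center (-47/216, -53/216), radius 1/756
tracing v3 down its 2-map path: center (-5/18, -1/4), radius 1/90

v1: center (-1/24, 1/4), radius 1/84; v2: center (0, 35/144), radius 1/432; v3: center (-5/18, -1/4), radius 1/90; v4: center (-47/216, -53/216), radius 1/756; v5: center (0, 1/4), radius 1/504; v6: center (-49/216, -1/4), radius 1/540


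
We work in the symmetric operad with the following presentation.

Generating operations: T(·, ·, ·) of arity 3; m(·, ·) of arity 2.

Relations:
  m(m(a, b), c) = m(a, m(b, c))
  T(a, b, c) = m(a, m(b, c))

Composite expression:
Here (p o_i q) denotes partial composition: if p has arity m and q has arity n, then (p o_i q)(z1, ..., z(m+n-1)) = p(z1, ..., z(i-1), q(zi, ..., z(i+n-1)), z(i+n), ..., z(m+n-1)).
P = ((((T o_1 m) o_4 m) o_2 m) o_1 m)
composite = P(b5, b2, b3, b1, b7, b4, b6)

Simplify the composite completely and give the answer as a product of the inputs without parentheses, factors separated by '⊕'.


b5 ⊕ b2 ⊕ b3 ⊕ b1 ⊕ b7 ⊕ b4 ⊕ b6

The T-tree's shape is irrelevant; the b-reading-order decides.
m(b5, b2) collapses to b5 ⊕ b2
m(b3, b1) collapses to b3 ⊕ b1
m(m(b5, b2), m(b3, b1)) collapses to b5 ⊕ b2 ⊕ b3 ⊕ b1
m(b4, b6) collapses to b4 ⊕ b6
T(m(m(b5, b2), m(b3, b1)), b7, m(b4, b6)) collapses to b5 ⊕ b2 ⊕ b3 ⊕ b1 ⊕ b7 ⊕ b4 ⊕ b6


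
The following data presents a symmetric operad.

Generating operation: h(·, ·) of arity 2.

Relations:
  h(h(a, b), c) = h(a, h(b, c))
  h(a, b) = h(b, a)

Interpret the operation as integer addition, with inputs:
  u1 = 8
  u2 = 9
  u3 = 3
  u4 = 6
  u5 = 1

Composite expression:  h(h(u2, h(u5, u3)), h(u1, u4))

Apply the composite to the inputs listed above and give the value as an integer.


27

h(u5, u3) = 4
h(u2, h(u5, u3)) = 13
h(u1, u4) = 14
h(h(u2, h(u5, u3)), h(u1, u4)) = 27


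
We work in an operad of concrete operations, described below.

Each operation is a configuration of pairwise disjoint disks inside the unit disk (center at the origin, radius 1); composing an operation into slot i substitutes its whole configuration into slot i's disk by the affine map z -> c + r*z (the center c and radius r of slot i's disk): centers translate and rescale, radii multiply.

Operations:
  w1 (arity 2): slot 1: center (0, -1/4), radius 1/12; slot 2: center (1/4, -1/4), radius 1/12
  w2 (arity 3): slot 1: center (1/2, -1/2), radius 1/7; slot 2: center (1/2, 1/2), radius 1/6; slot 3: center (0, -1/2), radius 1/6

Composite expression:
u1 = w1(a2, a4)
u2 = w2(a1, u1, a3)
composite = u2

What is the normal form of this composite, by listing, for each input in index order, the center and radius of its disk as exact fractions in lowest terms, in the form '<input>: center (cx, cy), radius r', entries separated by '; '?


a1: center (1/2, -1/2), radius 1/7; a2: center (1/2, 11/24), radius 1/72; a3: center (0, -1/2), radius 1/6; a4: center (13/24, 11/24), radius 1/72

Affine substitution under w2: radii multiply and a-centers shift.
input a1: composing its 1 substitution step yields center (1/2, -1/2), radius 1/7
input a2: composing its 2 substitution steps yields center (1/2, 11/24), radius 1/72
input a4: composing its 2 substitution steps yields center (13/24, 11/24), radius 1/72
input a3: composing its 1 substitution step yields center (0, -1/2), radius 1/6


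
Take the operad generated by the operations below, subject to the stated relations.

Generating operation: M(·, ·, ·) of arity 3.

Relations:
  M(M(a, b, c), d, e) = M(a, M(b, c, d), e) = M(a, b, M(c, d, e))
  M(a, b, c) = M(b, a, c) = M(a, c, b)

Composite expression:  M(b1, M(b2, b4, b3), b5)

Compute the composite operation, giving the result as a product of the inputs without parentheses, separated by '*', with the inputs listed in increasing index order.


b1 * b2 * b3 * b4 * b5

With M associative and commutative, the b-input set is all that matters.
M(b2, b4, b3) reduces to b2 * b4 * b3
M(b1, M(b2, b4, b3), b5) reduces to b1 * b2 * b4 * b3 * b5
sorting the factors by input index: b1 * b2 * b3 * b4 * b5


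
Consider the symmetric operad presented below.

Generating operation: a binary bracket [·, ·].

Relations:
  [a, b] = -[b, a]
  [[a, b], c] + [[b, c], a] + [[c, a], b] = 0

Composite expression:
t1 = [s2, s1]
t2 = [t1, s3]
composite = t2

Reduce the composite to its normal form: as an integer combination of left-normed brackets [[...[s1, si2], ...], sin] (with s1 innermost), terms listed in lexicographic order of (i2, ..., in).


-[[s1, s2], s3]

A multilinear Lie element is pinned by s1-initial words (s1 innermost).
Composite bracket: [[s2, s1], s3]
Under [a, b] = ab - ba we get 4 signed associative words (2^2 = 4).
Keep just the words that open with s1:
  the word s1s2s3 carries sign -1 and contributes -[[s1, s2], s3]


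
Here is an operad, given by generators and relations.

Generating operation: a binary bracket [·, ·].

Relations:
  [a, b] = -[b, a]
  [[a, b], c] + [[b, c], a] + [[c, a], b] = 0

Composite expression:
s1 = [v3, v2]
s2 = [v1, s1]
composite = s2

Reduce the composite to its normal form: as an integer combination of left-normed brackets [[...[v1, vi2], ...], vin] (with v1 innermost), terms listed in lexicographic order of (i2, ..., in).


-[[v1, v2], v3] + [[v1, v3], v2]


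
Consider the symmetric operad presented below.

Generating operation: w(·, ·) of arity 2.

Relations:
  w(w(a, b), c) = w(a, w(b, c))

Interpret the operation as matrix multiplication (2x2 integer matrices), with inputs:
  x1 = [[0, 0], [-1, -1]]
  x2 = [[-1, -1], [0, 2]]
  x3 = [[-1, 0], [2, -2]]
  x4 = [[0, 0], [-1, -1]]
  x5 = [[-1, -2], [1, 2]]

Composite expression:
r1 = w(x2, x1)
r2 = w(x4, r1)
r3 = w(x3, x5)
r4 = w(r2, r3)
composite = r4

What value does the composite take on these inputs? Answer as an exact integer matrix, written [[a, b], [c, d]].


w(x2, x1) = [[1, 1], [-2, -2]]
w(x4, w(x2, x1)) = [[0, 0], [1, 1]]
w(x3, x5) = [[1, 2], [-4, -8]]
w(w(x4, w(x2, x1)), w(x3, x5)) = [[0, 0], [-3, -6]]

[[0, 0], [-3, -6]]


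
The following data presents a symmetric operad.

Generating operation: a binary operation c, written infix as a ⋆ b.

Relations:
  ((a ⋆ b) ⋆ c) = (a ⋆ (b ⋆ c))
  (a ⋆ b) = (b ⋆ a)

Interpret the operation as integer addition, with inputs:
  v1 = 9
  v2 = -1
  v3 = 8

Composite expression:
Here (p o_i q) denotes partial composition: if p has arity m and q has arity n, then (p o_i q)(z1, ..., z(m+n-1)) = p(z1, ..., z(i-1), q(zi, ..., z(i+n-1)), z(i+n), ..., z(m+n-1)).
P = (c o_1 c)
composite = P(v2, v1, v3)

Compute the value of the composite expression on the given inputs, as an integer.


16


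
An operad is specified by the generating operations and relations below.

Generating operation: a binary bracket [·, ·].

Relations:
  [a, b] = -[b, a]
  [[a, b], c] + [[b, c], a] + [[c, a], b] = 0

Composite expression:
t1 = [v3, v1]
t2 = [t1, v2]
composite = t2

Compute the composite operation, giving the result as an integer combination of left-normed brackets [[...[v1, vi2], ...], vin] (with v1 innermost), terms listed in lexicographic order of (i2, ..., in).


-[[v1, v3], v2]

Left-normed coefficients sit on the v1-initial expansion words.
Composite bracket: [[v3, v1], v2]
Expanding via [a, b] = ab - ba: 4 signed words (2^2 = 4).
Keep just the words that open with v1:
  the word v1v3v2 carries sign -1 and contributes -[[v1, v3], v2]


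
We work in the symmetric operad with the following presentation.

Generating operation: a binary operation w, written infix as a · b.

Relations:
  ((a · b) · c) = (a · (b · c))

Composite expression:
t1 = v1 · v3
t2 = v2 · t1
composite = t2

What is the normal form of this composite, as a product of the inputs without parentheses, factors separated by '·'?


v2 · v1 · v3

All parenthesizations of w agree; list the v-inputs left to right.
(v1 · v3) reduces to v1 · v3
(v2 · (v1 · v3)) reduces to v2 · v1 · v3


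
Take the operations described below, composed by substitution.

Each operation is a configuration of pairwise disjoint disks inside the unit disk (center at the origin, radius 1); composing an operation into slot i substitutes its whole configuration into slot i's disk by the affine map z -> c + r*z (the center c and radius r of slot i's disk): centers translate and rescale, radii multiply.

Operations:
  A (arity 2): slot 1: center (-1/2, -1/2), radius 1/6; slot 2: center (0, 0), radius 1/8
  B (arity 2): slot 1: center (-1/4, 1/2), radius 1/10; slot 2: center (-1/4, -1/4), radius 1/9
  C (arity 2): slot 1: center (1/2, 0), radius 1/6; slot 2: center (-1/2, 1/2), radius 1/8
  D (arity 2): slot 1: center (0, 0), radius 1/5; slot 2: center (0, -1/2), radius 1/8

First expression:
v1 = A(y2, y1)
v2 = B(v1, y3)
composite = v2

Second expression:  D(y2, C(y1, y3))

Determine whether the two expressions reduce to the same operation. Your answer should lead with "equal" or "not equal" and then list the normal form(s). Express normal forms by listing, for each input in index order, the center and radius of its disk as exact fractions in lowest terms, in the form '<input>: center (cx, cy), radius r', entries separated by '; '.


not equal; the first gives y1: center (-1/4, 1/2), radius 1/80; y2: center (-3/10, 9/20), radius 1/60; y3: center (-1/4, -1/4), radius 1/9 and the second y1: center (1/16, -1/2), radius 1/48; y2: center (0, 0), radius 1/5; y3: center (-1/16, -7/16), radius 1/64


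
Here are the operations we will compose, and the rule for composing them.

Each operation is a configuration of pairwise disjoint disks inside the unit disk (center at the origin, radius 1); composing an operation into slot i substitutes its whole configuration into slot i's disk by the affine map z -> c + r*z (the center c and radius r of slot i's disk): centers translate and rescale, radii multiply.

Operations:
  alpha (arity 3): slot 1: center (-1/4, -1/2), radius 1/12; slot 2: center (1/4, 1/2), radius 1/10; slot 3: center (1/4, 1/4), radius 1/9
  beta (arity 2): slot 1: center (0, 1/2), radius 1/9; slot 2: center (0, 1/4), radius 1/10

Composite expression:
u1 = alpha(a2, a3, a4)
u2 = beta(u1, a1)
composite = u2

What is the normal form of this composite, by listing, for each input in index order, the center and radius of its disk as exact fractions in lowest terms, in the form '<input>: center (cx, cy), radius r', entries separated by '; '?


a1: center (0, 1/4), radius 1/10; a2: center (-1/36, 4/9), radius 1/108; a3: center (1/36, 5/9), radius 1/90; a4: center (1/36, 19/36), radius 1/81

Only the slot chain above each a matters under beta; compose those maps.
input a2: applying the 2 nested substitutions gives center (-1/36, 4/9), radius 1/108
input a3: applying the 2 nested substitutions gives center (1/36, 5/9), radius 1/90
input a4: applying the 2 nested substitutions gives center (1/36, 19/36), radius 1/81
input a1: applying the 1 nested substitution gives center (0, 1/4), radius 1/10


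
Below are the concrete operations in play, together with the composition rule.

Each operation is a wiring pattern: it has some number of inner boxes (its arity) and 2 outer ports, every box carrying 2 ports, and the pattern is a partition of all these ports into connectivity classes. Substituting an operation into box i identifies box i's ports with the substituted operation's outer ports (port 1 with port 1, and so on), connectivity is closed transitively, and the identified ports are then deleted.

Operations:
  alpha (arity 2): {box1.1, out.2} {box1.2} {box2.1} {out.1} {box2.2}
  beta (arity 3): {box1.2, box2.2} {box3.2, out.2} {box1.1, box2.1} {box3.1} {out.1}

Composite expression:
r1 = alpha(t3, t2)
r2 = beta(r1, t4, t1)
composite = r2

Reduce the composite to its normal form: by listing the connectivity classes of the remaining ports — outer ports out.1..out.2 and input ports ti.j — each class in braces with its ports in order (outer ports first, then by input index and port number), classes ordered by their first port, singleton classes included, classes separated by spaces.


{out.1} {out.2, t1.2} {t1.1} {t2.1} {t2.2} {t3.1, t4.2} {t3.2} {t4.1}


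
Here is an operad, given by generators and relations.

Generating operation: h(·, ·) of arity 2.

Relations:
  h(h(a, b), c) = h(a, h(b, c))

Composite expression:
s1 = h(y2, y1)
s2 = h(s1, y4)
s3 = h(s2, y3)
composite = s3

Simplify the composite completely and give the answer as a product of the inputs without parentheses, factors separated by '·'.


y2 · y1 · y4 · y3


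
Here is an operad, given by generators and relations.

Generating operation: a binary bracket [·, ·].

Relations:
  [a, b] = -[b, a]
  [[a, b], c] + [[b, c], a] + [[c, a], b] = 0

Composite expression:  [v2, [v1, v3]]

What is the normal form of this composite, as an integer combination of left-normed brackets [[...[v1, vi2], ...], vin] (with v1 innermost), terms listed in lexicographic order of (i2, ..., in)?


-[[v1, v3], v2]


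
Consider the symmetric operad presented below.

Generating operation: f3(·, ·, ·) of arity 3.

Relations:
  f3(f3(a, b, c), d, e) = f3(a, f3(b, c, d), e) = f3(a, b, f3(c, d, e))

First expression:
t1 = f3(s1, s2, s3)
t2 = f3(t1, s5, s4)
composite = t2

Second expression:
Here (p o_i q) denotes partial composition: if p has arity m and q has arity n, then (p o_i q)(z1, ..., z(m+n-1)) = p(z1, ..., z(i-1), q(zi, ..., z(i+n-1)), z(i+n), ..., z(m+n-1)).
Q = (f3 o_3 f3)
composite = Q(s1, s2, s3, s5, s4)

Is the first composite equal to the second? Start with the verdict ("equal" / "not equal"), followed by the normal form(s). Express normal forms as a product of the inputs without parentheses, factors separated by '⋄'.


equal — both sides give s1 ⋄ s2 ⋄ s3 ⋄ s5 ⋄ s4

Normal form of the first expression: s1 ⋄ s2 ⋄ s3 ⋄ s5 ⋄ s4
Normal form of the second expression: s1 ⋄ s2 ⋄ s3 ⋄ s5 ⋄ s4
The normal forms match — equal.


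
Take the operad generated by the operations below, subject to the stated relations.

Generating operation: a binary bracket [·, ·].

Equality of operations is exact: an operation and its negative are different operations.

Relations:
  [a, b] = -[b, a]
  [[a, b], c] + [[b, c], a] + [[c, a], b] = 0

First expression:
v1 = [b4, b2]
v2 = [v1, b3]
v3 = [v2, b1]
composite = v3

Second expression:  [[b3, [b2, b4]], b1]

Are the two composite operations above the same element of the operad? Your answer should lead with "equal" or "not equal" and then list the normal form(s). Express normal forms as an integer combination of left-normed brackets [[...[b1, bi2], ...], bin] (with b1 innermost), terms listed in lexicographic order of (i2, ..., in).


equal — both sides give [[[b1, b2], b4], b3] - [[[b1, b3], b2], b4] + [[[b1, b3], b4], b2] - [[[b1, b4], b2], b3]

The first expression reduces to [[[b1, b2], b4], b3] - [[[b1, b3], b2], b4] + [[[b1, b3], b4], b2] - [[[b1, b4], b2], b3]
The second expression reduces to [[[b1, b2], b4], b3] - [[[b1, b3], b2], b4] + [[[b1, b3], b4], b2] - [[[b1, b4], b2], b3]
The forms coincide; equal.


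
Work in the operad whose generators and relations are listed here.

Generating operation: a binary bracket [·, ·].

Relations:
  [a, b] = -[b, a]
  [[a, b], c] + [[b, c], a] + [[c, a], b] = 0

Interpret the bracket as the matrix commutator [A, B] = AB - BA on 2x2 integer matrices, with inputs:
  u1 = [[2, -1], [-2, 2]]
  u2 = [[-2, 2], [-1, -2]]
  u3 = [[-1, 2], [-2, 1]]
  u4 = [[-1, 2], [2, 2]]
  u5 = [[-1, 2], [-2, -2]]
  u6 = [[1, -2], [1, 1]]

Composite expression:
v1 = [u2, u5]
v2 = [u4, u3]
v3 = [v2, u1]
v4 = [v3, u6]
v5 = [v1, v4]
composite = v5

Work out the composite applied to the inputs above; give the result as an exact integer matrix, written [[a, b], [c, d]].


[[0, -288], [144, 0]]

[u2, u5] = [[-2, -2], [-1, 2]]
[u4, u3] = [[-8, -2], [-10, 8]]
[[u4, u3], u1] = [[-6, 16], [-32, 6]]
[[[u4, u3], u1], u6] = [[-48, 24], [12, 48]]
[[u2, u5], [[[u4, u3], u1], u6]] = [[0, -288], [144, 0]]


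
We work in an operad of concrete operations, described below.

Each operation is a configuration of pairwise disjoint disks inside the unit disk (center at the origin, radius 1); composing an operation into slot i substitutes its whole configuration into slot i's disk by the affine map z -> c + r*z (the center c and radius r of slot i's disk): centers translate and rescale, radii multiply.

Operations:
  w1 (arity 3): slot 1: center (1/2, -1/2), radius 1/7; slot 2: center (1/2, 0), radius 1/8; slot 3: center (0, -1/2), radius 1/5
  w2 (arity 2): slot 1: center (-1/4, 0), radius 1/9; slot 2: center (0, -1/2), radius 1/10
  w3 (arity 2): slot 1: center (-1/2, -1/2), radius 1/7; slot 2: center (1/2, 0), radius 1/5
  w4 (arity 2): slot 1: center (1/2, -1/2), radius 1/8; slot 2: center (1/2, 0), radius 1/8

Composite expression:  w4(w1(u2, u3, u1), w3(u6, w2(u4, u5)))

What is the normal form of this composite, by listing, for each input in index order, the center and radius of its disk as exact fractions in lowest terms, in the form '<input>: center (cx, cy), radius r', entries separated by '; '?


u1: center (1/2, -9/16), radius 1/40; u2: center (9/16, -9/16), radius 1/56; u3: center (9/16, -1/2), radius 1/64; u4: center (89/160, 0), radius 1/360; u5: center (9/16, -1/80), radius 1/400; u6: center (7/16, -1/16), radius 1/56

Only the slot chain above each u matters under w4; compose those maps.
u2 passes through 2 substitutions, ending at center (9/16, -9/16), radius 1/56
u3 passes through 2 substitutions, ending at center (9/16, -1/2), radius 1/64
u1 passes through 2 substitutions, ending at center (1/2, -9/16), radius 1/40
u6 passes through 2 substitutions, ending at center (7/16, -1/16), radius 1/56
u4 passes through 3 substitutions, ending at center (89/160, 0), radius 1/360
u5 passes through 3 substitutions, ending at center (9/16, -1/80), radius 1/400


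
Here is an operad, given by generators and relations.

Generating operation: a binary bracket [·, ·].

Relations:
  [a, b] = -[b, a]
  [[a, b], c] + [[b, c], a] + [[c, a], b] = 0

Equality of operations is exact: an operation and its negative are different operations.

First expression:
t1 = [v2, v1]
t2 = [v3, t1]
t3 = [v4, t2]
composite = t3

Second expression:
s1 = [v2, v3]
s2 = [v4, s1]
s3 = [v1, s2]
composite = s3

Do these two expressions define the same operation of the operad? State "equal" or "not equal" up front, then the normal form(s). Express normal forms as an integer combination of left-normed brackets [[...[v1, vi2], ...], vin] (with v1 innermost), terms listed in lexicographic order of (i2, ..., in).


not equal; first: -[[[v1, v2], v3], v4]; second: -[[[v1, v2], v3], v4] + [[[v1, v3], v2], v4] + [[[v1, v4], v2], v3] - [[[v1, v4], v3], v2]

In normal form, the first expression is -[[[v1, v2], v3], v4]
In normal form, the second expression is -[[[v1, v2], v3], v4] + [[[v1, v3], v2], v4] + [[[v1, v4], v2], v3] - [[[v1, v4], v3], v2]
They disagree, so not equal.


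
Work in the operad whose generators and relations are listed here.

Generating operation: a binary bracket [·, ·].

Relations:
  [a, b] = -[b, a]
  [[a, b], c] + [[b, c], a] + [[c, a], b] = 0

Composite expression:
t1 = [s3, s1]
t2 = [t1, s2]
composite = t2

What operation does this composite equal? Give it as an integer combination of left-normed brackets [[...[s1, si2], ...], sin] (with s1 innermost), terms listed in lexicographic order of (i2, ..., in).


-[[s1, s3], s2]


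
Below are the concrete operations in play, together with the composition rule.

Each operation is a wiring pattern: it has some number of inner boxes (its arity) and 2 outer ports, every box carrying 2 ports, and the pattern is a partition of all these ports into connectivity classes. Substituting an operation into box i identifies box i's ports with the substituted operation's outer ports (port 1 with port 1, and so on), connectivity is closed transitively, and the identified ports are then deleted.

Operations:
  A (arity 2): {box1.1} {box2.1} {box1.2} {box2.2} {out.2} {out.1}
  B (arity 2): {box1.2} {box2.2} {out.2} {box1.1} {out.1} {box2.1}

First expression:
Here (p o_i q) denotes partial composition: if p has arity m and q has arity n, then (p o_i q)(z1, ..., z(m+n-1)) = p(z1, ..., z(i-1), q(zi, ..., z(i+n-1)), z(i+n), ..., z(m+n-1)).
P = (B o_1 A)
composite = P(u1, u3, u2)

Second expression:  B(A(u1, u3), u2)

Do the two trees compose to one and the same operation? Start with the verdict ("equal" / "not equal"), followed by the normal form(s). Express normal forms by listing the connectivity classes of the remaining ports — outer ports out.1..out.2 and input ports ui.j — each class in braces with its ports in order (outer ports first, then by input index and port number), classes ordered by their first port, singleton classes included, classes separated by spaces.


equal; both compose to {out.1} {out.2} {u1.1} {u1.2} {u2.1} {u2.2} {u3.1} {u3.2}

The first composite normalizes to {out.1} {out.2} {u1.1} {u1.2} {u2.1} {u2.2} {u3.1} {u3.2}
The second composite normalizes to {out.1} {out.2} {u1.1} {u1.2} {u2.1} {u2.2} {u3.1} {u3.2}
One common form — equal.


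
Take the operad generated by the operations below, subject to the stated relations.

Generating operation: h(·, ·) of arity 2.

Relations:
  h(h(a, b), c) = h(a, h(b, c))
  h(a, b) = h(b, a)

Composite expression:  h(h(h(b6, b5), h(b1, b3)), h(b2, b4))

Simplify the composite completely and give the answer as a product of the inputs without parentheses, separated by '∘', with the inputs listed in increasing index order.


Reordering under h is free, so list the b-inputs canonically.
h(b6, b5) spells out as b6 ∘ b5
h(b1, b3) spells out as b1 ∘ b3
h(h(b6, b5), h(b1, b3)) spells out as b6 ∘ b5 ∘ b1 ∘ b3
h(b2, b4) spells out as b2 ∘ b4
h(h(h(b6, b5), h(b1, b3)), h(b2, b4)) spells out as b6 ∘ b5 ∘ b1 ∘ b3 ∘ b2 ∘ b4
rearranged into index order: b1 ∘ b2 ∘ b3 ∘ b4 ∘ b5 ∘ b6

b1 ∘ b2 ∘ b3 ∘ b4 ∘ b5 ∘ b6


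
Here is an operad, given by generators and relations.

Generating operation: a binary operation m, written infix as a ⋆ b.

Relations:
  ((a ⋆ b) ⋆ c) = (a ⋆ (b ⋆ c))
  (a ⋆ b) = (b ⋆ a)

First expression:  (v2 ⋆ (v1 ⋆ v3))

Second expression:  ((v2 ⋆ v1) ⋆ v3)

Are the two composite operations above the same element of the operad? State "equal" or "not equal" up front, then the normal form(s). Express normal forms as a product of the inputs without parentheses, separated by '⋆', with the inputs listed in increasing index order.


equal; the common form is v1 ⋆ v2 ⋆ v3

The first expression reduces to v1 ⋆ v2 ⋆ v3
The second expression reduces to v1 ⋆ v2 ⋆ v3
Identical normal forms: equal.
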